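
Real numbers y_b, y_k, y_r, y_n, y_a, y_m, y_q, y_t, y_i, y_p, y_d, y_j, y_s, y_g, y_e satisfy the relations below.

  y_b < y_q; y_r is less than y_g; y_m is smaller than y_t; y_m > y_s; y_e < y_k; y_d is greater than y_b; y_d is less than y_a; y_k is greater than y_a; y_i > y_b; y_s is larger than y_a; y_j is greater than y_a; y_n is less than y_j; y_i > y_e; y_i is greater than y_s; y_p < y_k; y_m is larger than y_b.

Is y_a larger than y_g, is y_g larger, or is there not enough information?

undetermined

Following every chain through y_g: below y_g we get y_r.
y_a is not reached, and no chain runs the other way from y_a to y_g.
So the given relations leave the order of y_g and y_a undetermined.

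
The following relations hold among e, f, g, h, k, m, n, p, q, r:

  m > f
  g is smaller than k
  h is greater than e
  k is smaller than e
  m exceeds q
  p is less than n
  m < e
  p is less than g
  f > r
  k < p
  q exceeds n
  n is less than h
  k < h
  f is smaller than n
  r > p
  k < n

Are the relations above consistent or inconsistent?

Chaining the given relations yields g < k < p, so g < p. But one relation states p < g. These cannot both hold.

inconsistent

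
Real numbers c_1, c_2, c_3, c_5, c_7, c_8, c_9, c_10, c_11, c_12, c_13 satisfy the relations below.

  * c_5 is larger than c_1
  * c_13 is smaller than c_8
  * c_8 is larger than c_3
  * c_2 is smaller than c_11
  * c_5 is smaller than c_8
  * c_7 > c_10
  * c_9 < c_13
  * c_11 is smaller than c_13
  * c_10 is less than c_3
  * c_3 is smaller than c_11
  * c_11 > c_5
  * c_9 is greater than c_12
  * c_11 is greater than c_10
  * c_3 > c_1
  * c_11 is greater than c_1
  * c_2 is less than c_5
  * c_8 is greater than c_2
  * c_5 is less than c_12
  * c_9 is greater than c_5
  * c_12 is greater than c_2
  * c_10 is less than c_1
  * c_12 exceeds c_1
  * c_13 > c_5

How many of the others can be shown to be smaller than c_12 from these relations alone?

4

From c_12 the given relations immediately reach c_2, c_1, c_5.
From those, c_10 — 4 in total.
Nothing else is reachable below c_12; 4 in all.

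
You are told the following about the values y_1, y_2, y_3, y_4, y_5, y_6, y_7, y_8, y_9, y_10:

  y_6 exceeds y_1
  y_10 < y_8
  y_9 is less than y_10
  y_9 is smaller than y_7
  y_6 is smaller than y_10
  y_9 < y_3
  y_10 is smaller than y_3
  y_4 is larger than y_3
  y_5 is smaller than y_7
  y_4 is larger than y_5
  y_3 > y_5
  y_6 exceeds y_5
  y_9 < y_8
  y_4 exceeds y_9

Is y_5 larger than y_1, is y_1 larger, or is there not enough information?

undetermined

Following every chain through y_1: above y_1 we get y_6, y_10, y_3, y_8, y_4.
y_5 is not reached, and no chain runs the other way from y_5 to y_1.
So the given relations leave the order of y_1 and y_5 undetermined.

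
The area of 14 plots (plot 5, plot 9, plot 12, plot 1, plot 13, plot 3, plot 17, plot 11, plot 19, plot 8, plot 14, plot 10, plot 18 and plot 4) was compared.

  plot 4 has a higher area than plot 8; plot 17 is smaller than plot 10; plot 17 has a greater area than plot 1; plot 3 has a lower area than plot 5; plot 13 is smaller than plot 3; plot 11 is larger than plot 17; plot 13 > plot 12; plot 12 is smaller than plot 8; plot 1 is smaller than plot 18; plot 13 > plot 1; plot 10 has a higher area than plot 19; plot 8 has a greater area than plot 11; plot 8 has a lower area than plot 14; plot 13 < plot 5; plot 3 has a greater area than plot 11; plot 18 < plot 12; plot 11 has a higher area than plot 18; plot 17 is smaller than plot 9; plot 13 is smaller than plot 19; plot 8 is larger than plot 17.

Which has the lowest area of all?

Chaining upward from plot 1: directly above it, plot 18, plot 17, plot 13; then plot 12, plot 11, plot 19, plot 10, plot 8, plot 3, plot 5, plot 9; then plot 14, plot 4.
That covers every other element, and nothing is given below plot 1, so plot 1 is the lowest area.

plot 1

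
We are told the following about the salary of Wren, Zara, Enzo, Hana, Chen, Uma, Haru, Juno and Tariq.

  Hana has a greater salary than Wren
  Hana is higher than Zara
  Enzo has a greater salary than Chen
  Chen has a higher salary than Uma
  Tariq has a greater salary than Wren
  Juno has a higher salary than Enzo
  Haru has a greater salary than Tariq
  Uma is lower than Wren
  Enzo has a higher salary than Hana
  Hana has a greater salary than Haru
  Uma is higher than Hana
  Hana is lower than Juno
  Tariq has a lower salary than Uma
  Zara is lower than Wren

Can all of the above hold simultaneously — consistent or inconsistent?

Chaining the given relations yields Wren < Tariq < Haru < Hana < Uma, so Wren < Uma. But one relation states Uma < Wren. These cannot both hold.

inconsistent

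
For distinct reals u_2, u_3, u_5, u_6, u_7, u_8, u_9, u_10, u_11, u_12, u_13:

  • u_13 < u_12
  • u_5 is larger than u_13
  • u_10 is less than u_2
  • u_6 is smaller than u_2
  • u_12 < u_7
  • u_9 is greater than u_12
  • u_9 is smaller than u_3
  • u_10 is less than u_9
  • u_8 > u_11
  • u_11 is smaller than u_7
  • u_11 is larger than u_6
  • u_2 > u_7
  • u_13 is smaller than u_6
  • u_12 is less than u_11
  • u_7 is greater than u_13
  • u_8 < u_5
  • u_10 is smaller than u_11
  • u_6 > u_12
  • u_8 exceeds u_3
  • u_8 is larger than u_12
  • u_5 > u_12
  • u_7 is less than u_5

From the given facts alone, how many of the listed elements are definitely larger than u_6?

5

From u_6 the given relations immediately reach u_11, u_2.
From those, u_7, u_8 — 4 in total.
From those, u_5 — 5 in total.
Nothing else is reachable above u_6; 5 in all.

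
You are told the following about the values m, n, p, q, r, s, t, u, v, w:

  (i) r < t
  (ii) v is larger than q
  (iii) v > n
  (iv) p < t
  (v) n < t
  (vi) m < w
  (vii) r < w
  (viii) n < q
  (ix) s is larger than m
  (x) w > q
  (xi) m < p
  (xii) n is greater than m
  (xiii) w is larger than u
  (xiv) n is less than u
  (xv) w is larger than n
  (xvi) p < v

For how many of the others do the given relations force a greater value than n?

From n the given relations immediately reach u, q, w, t, v.
Nothing else is reachable above n; 5 in all.

5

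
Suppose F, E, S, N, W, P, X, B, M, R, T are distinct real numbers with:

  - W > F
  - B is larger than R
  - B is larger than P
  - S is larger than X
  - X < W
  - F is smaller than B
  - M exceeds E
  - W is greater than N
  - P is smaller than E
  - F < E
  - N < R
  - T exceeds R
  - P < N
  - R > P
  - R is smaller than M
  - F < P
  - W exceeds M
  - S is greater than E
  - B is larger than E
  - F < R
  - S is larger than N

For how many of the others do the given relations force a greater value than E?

4

The elements the relations force above E are B, M, S, W — no chain reaches any other.
That is 4.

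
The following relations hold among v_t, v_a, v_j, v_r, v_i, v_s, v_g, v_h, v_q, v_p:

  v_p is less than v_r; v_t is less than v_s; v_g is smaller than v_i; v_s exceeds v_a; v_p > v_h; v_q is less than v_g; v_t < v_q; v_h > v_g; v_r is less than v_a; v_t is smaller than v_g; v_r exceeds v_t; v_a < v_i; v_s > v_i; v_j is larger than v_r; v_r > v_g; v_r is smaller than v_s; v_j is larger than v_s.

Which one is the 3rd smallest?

The consecutive relations fix a unique order: v_t < v_q < v_g < v_h < v_p < v_r < v_a < v_i < v_s < v_j.
The 3rd smallest is v_g.

v_g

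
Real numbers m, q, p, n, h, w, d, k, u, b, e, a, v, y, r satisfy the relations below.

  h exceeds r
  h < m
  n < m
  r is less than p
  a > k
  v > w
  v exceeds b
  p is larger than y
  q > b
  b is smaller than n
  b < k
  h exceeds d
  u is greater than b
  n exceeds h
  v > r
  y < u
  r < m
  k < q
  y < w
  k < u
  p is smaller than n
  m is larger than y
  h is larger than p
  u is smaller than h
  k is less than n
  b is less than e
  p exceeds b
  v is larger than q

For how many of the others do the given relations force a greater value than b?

Directly above b: k, e, p, q, u, n, v.
One step further: a, h, m (10 so far).
No other element is forced above b by the given relations, so the count is 10.

10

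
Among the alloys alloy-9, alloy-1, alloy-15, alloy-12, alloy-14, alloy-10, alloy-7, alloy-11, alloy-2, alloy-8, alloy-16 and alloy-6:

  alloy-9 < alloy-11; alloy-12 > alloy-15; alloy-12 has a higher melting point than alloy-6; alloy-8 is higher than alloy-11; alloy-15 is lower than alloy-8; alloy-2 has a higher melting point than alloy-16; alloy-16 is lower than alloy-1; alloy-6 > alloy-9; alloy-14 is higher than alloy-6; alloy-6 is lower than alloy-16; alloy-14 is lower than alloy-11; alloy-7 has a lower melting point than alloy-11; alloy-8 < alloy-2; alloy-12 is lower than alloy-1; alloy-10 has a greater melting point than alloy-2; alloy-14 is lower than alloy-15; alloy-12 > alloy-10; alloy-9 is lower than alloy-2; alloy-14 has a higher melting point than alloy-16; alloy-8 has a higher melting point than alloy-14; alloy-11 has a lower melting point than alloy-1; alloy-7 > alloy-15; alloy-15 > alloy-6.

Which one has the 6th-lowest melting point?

Piecing the relations together gives one ordering: alloy-9 < alloy-6 < alloy-16 < alloy-14 < alloy-15 < alloy-7 < alloy-11 < alloy-8 < alloy-2 < alloy-10 < alloy-12 < alloy-1.
Counting 6 from the smallest end gives alloy-7.

alloy-7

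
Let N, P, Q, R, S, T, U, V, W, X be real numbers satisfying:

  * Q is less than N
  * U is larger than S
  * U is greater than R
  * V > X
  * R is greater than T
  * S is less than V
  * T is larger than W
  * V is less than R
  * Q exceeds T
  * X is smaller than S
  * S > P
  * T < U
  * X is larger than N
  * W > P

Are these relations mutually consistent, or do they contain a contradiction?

consistent

The single ordering P < W < T < Q < N < X < S < V < R < U satisfies every listed relation, so no contradiction arises.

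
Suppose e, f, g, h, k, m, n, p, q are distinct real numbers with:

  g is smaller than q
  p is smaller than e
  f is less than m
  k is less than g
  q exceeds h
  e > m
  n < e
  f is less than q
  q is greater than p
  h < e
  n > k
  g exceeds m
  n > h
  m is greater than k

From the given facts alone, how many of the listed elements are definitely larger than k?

The elements the relations force above k are m, n, e, g, q — no chain reaches any other.
That is 5.

5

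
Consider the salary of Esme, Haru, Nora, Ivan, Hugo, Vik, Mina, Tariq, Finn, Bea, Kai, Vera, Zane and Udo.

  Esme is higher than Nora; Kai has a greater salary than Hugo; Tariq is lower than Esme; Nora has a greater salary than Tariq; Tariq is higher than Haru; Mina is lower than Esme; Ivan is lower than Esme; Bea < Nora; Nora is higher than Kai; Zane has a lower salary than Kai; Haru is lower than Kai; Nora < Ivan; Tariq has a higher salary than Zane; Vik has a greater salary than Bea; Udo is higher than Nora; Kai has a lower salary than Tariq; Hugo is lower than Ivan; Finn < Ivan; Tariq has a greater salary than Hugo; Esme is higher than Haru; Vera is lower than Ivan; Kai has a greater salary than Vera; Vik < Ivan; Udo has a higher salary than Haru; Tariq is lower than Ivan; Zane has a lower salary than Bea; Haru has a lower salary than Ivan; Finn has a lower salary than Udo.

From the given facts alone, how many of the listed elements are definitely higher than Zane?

From Zane the given relations immediately reach Kai, Bea, Tariq.
From those, Nora, Vik, Ivan, Esme — 7 in total.
From those, Udo — 8 in total.
No other element is forced above Zane by the given relations, so the count is 8.

8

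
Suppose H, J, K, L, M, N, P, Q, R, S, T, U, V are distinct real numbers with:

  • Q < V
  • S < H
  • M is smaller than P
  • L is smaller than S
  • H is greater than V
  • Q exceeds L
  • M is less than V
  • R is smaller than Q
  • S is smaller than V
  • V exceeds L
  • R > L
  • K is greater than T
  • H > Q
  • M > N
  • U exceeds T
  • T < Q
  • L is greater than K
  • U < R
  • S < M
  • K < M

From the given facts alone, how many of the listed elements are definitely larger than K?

8

From K the given relations immediately reach L, M.
From those, R, S, Q, V, P — 7 in total.
From those, H — 8 in total.
Nothing else is reachable above K; 8 in all.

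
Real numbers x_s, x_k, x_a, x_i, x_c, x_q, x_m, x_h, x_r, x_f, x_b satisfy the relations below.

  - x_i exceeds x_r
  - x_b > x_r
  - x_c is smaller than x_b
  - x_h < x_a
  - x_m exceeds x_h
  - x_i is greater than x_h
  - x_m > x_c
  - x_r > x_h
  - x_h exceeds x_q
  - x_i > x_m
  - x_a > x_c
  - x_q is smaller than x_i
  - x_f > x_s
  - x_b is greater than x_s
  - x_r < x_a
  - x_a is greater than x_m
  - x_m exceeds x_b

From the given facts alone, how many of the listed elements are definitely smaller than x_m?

6

Directly below x_m: x_h, x_c, x_b.
One step further: x_s, x_q, x_r (6 so far).
Nothing else is reachable below x_m; 6 in all.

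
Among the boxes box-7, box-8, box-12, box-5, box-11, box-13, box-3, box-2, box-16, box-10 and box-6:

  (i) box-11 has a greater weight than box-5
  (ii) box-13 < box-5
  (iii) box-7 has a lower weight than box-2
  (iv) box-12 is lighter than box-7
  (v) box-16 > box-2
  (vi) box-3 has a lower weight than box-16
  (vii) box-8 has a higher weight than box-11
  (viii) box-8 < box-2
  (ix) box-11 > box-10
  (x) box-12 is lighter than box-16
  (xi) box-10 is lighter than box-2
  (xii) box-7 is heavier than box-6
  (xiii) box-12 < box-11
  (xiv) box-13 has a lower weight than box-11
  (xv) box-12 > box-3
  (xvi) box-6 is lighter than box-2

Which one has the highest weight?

Chaining downward from box-16: directly below it, box-3, box-12, box-2; then box-10, box-6, box-7, box-8; then box-11; then box-13, box-5.
That covers every other element, and nothing is given above box-16, so box-16 is the highest weight.

box-16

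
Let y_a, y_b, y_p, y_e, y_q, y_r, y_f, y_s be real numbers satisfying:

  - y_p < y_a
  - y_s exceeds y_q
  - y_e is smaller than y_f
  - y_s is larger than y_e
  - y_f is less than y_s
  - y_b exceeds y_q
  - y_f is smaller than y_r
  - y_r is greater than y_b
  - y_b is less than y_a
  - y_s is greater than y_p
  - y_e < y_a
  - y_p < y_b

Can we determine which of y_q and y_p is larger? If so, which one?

undetermined

Following every chain through y_p: above y_p we get y_b, y_a, y_r, y_s.
y_q is not reached, and no chain runs the other way from y_q to y_p.
So the given relations leave the order of y_p and y_q undetermined.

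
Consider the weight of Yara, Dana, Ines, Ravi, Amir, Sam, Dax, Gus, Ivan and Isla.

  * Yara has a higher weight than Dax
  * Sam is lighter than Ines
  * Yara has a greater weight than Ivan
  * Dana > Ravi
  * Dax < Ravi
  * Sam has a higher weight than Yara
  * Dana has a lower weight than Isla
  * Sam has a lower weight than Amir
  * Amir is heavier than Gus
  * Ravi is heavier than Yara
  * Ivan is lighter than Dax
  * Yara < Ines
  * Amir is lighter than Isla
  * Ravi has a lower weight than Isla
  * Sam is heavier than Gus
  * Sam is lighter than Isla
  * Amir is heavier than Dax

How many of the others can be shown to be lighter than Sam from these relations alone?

From Sam the given relations immediately reach Yara, Gus.
From those, Ivan, Dax — 4 in total.
No other element is forced below Sam by the given relations, so the count is 4.

4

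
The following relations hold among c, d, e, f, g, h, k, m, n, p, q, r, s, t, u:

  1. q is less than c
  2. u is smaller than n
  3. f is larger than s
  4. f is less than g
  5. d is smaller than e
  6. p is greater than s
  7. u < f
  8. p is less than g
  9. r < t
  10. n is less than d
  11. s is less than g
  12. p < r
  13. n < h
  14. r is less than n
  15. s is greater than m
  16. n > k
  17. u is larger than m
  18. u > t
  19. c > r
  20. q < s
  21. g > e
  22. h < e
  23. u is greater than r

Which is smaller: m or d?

Following the relations from m: m < s < p < r < t < u < n < d.
So m < d; m is the smaller of the two.

m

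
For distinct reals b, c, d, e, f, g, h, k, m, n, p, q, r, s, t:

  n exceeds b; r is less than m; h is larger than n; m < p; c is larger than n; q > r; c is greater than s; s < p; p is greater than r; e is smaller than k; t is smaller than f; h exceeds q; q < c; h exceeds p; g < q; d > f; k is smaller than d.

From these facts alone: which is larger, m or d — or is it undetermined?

undetermined

Following every chain through m: above m we get p, h; below m we get r.
d is not reached, and no chain runs the other way from d to m.
So the given relations leave the order of m and d undetermined.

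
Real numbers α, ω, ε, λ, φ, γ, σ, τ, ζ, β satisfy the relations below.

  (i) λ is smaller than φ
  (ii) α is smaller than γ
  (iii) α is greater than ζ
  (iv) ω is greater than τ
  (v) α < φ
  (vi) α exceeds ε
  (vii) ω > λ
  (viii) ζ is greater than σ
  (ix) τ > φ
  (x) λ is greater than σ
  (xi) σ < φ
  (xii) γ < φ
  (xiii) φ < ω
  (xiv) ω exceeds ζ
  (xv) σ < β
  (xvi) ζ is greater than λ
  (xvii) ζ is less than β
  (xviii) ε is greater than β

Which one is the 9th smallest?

τ

Chaining the given pairs: σ < λ < ζ < β < ε < α < γ < φ < τ < ω.
The 9th smallest is τ.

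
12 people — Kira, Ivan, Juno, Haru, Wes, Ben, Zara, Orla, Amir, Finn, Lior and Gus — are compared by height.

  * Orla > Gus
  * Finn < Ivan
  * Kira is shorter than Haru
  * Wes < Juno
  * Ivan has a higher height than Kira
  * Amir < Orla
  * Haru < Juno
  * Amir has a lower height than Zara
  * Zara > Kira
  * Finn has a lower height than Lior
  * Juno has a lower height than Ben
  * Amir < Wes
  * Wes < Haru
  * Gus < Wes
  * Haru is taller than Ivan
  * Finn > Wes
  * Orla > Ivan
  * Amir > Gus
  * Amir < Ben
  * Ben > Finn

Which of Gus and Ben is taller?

Ben

Gus < Amir and Amir < Wes give Gus < Wes.
Then Wes < Finn extends the chain to Finn.
With Finn < Ivan: Gus < Amir < Wes < Finn < Ivan.
Then Ivan < Haru extends the chain to Haru.
With Haru < Juno: Gus < Amir < Wes < Finn < Ivan < Haru < Juno.
With Juno < Ben: Gus < Amir < Wes < Finn < Ivan < Haru < Juno < Ben.
So Gus < Ben; Ben is the taller of the two.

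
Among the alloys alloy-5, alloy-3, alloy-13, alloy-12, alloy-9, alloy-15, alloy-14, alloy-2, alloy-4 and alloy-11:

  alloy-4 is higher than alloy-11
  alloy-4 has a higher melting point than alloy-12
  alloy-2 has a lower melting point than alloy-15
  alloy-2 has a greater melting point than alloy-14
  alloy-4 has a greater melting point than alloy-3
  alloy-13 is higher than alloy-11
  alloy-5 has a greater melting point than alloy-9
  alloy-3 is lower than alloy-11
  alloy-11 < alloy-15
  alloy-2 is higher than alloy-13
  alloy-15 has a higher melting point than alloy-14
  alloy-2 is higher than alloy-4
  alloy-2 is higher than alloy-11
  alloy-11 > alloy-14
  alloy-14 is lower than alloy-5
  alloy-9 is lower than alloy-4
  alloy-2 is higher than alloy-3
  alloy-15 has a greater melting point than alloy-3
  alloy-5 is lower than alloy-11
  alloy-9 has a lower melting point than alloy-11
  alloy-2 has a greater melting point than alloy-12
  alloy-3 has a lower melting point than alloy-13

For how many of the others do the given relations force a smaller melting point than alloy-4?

Directly below alloy-4: alloy-3, alloy-9, alloy-12, alloy-11.
One step further: alloy-14, alloy-5 (6 so far).
No other element is forced below alloy-4 by the given relations, so the count is 6.

6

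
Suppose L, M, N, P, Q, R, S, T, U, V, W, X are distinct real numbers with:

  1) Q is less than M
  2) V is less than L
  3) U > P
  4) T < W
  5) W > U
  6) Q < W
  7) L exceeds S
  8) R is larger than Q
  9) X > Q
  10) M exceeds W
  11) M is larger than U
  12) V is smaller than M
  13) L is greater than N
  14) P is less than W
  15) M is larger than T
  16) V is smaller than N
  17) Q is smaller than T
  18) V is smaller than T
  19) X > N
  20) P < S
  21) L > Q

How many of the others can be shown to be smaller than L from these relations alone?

The elements the relations force below L are P, V, Q, S, N — no chain reaches any other.
That is 5.

5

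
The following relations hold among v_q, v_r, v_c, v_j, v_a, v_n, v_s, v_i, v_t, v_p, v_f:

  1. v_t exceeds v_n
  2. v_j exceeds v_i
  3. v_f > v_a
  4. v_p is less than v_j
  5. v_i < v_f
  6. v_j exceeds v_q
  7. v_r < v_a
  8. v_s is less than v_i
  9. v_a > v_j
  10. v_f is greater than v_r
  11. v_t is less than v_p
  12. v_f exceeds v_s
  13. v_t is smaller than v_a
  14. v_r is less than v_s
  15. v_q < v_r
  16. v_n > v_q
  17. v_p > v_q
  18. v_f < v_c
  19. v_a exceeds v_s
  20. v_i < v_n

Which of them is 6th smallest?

v_t

Chaining the given pairs: v_q < v_r < v_s < v_i < v_n < v_t < v_p < v_j < v_a < v_f < v_c.
The 6th smallest is v_t.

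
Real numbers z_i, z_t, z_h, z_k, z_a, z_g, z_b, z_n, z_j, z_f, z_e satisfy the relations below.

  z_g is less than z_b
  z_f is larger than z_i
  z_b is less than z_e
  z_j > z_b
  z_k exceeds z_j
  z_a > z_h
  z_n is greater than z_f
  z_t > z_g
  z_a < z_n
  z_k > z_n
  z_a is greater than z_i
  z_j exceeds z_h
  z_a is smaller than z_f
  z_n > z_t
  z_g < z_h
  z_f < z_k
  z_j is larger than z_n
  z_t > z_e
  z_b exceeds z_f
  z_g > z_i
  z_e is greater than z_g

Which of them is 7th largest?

z_f

Piecing the relations together gives one ordering: z_i < z_g < z_h < z_a < z_f < z_b < z_e < z_t < z_n < z_j < z_k.
Counting 7 from the largest end gives z_f.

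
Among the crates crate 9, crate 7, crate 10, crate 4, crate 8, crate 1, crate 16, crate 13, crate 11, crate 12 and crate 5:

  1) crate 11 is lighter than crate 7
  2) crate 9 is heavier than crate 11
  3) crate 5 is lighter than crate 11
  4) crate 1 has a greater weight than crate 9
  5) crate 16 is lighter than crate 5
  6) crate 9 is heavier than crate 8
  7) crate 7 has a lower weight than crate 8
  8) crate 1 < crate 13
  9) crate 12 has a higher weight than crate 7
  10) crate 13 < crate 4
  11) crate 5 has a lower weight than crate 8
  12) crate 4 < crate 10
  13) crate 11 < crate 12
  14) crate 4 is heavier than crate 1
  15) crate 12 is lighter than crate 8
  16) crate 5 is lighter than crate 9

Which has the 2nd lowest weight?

crate 5

The consecutive relations fix a unique order: crate 16 < crate 5 < crate 11 < crate 7 < crate 12 < crate 8 < crate 9 < crate 1 < crate 13 < crate 4 < crate 10.
The 2nd smallest is crate 5.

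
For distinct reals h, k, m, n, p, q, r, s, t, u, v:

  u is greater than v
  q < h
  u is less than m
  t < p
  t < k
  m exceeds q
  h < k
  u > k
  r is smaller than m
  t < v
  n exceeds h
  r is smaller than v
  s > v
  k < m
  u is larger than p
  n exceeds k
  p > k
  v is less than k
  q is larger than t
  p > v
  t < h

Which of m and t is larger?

m

The relevant relations are t < q; q < h; h < k; k < p; p < u; u < m.
Together: t < q < h < k < p < u < m.
So t < m; m is the larger of the two.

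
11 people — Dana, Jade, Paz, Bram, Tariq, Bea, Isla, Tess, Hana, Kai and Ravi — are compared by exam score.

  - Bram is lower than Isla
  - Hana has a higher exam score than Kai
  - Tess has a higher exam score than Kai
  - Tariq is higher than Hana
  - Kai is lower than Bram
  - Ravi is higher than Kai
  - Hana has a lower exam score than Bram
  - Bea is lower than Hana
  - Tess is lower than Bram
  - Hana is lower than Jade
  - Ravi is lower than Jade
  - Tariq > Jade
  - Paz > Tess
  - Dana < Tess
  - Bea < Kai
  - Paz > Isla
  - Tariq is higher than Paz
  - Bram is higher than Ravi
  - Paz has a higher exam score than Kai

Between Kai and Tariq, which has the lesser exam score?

Kai

Kai < Tess and Tess < Bram give Kai < Bram.
Then Bram < Isla extends the chain to Isla.
Then Isla < Paz extends the chain to Paz.
Then Paz < Tariq extends the chain to Tariq.
So Kai < Tariq; Kai is the lower of the two.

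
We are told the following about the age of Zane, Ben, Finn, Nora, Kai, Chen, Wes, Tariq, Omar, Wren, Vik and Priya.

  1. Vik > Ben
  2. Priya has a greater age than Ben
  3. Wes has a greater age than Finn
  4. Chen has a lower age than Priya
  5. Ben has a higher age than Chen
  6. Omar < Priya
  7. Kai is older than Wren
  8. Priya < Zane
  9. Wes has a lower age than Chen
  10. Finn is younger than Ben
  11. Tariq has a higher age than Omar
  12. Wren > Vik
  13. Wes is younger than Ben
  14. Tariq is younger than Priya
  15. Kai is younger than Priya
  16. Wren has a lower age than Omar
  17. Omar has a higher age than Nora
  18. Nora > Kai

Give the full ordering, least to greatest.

Nothing is placed below Finn, so it is least; from there Finn < Wes; Wes < Chen; Chen < Ben; Ben < Vik; Vik < Wren; Wren < Kai; Kai < Nora; Nora < Omar; Omar < Tariq; Tariq < Priya; Priya < Zane, each given directly.

Finn < Wes < Chen < Ben < Vik < Wren < Kai < Nora < Omar < Tariq < Priya < Zane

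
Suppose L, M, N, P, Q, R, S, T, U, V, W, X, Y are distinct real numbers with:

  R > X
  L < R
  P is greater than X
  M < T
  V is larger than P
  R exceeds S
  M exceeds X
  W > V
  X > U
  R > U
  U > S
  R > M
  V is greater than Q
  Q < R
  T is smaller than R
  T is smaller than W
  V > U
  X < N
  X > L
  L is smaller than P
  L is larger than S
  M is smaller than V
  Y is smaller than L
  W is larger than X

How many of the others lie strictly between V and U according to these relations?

3

Chaining upward from U reaches: X, M, P, N, T, R, W.
Chaining downward from V reaches: S, Y, L, X, Q, M, P.
Strictly between U and V are those in both lists: X, M, P — 3 elements.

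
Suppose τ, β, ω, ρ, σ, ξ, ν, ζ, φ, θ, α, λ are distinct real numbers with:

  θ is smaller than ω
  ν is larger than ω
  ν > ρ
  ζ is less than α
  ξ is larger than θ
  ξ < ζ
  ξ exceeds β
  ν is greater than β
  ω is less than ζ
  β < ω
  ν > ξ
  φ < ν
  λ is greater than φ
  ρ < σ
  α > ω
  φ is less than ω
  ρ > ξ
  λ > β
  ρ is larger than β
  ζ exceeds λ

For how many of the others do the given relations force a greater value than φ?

Directly above φ: λ, ω, ν.
One step further: ζ, α (5 so far).
No other element is forced above φ by the given relations, so the count is 5.

5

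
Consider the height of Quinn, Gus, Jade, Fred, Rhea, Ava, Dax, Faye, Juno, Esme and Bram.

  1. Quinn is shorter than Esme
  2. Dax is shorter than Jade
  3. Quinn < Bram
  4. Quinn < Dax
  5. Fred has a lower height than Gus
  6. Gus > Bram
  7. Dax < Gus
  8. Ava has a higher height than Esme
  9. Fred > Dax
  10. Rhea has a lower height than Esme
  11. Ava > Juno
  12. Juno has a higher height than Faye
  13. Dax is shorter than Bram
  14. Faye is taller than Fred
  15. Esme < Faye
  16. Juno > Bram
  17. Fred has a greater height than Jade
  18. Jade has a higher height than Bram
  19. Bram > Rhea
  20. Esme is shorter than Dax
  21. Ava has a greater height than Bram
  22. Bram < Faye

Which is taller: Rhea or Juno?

Juno

Rhea < Esme < Dax < Bram < Jade < Fred < Faye < Juno, by transitivity through Esme, Dax, Bram, Jade, Fred, Faye.
So Rhea < Juno; Juno is the taller of the two.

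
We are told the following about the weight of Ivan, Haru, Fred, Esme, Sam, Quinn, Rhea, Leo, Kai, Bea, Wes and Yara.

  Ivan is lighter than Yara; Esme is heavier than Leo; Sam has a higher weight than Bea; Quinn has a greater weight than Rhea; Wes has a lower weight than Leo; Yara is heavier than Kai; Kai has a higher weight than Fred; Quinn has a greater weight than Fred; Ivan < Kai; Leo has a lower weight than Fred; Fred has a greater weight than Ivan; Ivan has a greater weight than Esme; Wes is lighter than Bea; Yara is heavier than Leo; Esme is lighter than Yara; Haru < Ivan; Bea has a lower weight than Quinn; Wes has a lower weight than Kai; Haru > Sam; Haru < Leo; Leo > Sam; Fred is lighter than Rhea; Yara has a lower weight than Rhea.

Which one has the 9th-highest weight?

Chaining the given pairs: Wes < Bea < Sam < Haru < Leo < Esme < Ivan < Fred < Kai < Yara < Rhea < Quinn.
Counting 9 from the largest end gives Haru.

Haru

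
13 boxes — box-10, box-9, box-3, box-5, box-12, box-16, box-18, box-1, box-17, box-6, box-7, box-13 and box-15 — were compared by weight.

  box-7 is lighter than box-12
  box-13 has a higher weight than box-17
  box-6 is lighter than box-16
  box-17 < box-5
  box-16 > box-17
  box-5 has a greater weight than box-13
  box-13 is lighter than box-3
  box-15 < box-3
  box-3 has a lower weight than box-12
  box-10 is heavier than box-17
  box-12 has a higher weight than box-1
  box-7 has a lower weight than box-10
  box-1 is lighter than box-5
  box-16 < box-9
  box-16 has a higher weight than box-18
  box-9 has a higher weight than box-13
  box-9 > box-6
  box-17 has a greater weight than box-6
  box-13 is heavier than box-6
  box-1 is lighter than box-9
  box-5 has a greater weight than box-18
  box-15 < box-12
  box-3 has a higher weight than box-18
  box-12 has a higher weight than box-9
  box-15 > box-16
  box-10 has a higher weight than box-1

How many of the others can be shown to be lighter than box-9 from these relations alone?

6

The elements the relations force below box-9 are box-6, box-17, box-18, box-16, box-13, box-1 — no chain reaches any other.
That is 6.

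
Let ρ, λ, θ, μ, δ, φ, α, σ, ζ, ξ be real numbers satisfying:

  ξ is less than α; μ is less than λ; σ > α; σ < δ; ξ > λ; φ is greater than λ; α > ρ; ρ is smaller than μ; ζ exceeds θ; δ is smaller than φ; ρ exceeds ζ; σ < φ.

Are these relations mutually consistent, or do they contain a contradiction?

consistent

The single ordering θ < ζ < ρ < μ < λ < ξ < α < σ < δ < φ satisfies every listed relation, so no contradiction arises.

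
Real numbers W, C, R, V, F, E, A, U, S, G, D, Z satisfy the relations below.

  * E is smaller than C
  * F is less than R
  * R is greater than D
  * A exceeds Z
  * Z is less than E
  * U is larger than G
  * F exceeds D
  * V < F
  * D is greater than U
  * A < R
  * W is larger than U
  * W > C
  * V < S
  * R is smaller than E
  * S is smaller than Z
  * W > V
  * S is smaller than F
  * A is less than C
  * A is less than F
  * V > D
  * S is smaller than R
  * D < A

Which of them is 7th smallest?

A

Chaining the given pairs: G < U < D < V < S < Z < A < F < R < E < C < W.
Counting 7 from the smallest end gives A.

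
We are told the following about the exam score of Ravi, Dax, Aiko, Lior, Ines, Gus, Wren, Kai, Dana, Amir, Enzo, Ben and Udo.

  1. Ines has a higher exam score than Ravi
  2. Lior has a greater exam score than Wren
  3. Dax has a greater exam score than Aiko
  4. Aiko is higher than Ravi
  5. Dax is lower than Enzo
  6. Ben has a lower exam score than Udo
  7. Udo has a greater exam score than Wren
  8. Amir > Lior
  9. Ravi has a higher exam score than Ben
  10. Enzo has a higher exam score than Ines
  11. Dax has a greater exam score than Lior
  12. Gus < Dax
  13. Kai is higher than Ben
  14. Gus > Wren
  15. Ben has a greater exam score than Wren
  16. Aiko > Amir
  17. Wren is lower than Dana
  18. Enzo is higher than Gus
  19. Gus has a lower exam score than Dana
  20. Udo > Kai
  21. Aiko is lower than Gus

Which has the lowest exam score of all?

Wren

Lior is not least since Wren < Lior; Ben is not least since Wren < Ben; Kai is not least since Ben < Kai; Ravi is not least since Ben < Ravi; Udo is not least since Wren < Udo; Amir is not least since Lior < Amir; Aiko is not least since Amir < Aiko; Ines is not least since Ravi < Ines; Gus is not least since Aiko < Gus; Dax is not least since Aiko < Dax; Dana is not least since Gus < Dana; Enzo is not least since Ines < Enzo.
Only Wren has nothing below it, so Wren is the lowest exam score.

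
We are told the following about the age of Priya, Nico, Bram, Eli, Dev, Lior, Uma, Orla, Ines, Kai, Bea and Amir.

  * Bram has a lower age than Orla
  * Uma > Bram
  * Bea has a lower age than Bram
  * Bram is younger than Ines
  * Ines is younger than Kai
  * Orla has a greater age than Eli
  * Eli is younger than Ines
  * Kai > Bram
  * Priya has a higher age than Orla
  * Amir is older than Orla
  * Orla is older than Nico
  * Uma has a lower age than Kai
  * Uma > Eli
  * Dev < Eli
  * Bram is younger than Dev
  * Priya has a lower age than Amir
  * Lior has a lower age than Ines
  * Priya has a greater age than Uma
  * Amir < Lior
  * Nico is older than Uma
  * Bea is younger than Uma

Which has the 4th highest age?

Amir

The consecutive relations fix a unique order: Bea < Bram < Dev < Eli < Uma < Nico < Orla < Priya < Amir < Lior < Ines < Kai.
The 4th largest is Amir.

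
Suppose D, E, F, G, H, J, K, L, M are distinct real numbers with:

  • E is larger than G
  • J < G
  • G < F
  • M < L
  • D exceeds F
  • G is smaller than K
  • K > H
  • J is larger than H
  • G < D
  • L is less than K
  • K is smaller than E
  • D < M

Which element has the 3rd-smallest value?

G

Piecing the relations together gives one ordering: H < J < G < F < D < M < L < K < E.
The 3rd smallest is G.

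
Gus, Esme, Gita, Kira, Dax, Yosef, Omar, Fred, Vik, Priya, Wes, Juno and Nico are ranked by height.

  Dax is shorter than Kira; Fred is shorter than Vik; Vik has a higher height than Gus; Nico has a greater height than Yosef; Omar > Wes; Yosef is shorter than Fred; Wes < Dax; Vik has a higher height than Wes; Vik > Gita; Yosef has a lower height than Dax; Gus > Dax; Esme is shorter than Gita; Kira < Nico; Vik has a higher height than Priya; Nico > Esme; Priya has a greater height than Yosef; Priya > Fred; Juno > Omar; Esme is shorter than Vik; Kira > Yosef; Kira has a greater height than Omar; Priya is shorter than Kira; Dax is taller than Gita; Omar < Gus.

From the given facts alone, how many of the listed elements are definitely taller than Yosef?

7

The elements the relations force above Yosef are Fred, Dax, Priya, Gus, Vik, Kira, Nico — no chain reaches any other.
That is 7.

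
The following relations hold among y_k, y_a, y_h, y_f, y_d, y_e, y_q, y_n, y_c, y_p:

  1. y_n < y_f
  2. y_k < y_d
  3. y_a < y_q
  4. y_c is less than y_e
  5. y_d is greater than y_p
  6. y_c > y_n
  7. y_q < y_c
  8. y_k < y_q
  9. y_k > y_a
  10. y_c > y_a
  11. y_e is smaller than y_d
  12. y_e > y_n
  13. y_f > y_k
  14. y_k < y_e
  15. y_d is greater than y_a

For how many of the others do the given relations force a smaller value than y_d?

From y_d the given relations immediately reach y_a, y_k, y_p, y_e.
From those, y_n, y_c — 6 in total.
From those, y_q — 7 in total.
Nothing else is reachable below y_d; 7 in all.

7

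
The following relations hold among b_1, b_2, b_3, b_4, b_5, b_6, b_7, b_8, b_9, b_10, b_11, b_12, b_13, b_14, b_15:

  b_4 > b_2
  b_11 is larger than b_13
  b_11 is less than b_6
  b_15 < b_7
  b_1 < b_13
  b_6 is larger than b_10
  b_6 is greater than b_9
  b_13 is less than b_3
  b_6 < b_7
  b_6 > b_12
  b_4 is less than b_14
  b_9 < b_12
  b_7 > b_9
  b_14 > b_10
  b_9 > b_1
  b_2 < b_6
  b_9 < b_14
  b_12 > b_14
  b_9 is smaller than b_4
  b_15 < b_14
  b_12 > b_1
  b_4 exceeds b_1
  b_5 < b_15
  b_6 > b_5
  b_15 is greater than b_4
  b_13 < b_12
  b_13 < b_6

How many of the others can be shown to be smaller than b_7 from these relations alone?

12

The elements the relations force below b_7 are b_1, b_13, b_5, b_10, b_2, b_9, b_4, b_15, b_11, b_14, b_12, b_6 — no chain reaches any other.
That is 12.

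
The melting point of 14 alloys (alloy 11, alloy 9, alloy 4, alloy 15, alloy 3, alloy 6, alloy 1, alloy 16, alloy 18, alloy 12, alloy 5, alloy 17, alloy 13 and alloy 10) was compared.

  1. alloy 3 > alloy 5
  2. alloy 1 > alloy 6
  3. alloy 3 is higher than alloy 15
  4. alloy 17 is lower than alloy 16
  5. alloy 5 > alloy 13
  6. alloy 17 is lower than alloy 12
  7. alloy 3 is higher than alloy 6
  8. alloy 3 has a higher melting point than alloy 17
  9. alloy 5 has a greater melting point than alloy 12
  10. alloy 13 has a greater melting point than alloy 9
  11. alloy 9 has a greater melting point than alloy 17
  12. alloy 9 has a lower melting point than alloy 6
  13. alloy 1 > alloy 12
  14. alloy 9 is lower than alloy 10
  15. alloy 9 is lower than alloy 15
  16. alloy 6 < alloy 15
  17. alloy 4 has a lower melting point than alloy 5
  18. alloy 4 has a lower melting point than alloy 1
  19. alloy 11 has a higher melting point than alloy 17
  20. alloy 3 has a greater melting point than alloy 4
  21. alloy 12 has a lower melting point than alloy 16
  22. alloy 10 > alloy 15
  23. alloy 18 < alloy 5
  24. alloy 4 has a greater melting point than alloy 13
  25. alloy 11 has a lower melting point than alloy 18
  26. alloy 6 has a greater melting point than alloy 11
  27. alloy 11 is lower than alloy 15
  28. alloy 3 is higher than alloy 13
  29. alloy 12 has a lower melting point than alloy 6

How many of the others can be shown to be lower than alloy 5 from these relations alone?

The elements the relations force below alloy 5 are alloy 17, alloy 11, alloy 9, alloy 13, alloy 12, alloy 4, alloy 18 — no chain reaches any other.
That is 7.

7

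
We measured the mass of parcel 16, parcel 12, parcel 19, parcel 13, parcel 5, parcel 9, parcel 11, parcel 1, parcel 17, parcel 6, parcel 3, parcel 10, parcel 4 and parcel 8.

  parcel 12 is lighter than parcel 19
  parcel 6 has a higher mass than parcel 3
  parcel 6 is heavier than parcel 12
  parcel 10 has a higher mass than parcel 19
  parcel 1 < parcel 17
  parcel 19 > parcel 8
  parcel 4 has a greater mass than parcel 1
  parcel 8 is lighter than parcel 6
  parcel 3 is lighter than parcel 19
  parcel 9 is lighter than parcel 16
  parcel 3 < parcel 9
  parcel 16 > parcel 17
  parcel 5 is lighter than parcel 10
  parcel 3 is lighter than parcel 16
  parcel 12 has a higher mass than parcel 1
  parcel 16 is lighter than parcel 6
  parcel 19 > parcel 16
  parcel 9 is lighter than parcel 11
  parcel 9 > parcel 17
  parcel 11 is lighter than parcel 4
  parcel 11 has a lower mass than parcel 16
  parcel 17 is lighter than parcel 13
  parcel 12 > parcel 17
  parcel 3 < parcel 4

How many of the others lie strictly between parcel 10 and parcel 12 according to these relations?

Chaining upward from parcel 12 reaches: parcel 19, parcel 6.
Chaining downward from parcel 10 reaches: parcel 3, parcel 1, parcel 17, parcel 9, parcel 11, parcel 16, parcel 8, parcel 5, parcel 19.
Strictly between parcel 12 and parcel 10 are those in both lists: parcel 19 — 1 element.

1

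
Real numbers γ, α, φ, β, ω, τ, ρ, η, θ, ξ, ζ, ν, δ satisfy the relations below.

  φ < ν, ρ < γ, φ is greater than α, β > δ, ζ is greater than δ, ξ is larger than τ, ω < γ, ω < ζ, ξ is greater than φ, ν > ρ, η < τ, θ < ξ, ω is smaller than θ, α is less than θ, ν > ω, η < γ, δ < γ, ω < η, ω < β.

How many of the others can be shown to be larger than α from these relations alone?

From α the given relations immediately reach θ, φ.
From those, ξ, ν — 4 in total.
Nothing else is reachable above α; 4 in all.

4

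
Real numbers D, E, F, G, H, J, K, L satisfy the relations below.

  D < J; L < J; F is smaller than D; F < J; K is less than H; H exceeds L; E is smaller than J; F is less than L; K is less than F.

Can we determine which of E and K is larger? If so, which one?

undetermined

Following every chain through K: above K we get F, D, L, H, J.
E is not reached, and no chain runs the other way from E to K.
So the given relations leave the order of K and E undetermined.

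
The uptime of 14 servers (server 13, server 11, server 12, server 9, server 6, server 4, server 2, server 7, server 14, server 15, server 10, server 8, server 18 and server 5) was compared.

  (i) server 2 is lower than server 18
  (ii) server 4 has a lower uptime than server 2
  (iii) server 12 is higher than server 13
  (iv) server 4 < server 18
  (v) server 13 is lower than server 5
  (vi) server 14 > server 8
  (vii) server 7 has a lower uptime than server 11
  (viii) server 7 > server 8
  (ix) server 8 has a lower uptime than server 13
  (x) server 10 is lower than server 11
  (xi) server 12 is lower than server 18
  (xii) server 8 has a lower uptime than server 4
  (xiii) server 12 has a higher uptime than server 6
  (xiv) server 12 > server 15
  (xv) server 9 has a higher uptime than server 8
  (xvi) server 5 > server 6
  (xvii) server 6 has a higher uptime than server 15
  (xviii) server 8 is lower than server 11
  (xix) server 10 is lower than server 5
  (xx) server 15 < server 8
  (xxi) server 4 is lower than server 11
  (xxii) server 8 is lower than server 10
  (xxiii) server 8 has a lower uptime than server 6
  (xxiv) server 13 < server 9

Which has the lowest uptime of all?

server 15

Chaining upward from server 15: directly above it, server 8, server 6, server 12; then server 4, server 13, server 9, server 10, server 14, server 18, server 7, server 5, server 11; then server 2.
That covers every other element, and nothing is given below server 15, so server 15 is the lowest uptime.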